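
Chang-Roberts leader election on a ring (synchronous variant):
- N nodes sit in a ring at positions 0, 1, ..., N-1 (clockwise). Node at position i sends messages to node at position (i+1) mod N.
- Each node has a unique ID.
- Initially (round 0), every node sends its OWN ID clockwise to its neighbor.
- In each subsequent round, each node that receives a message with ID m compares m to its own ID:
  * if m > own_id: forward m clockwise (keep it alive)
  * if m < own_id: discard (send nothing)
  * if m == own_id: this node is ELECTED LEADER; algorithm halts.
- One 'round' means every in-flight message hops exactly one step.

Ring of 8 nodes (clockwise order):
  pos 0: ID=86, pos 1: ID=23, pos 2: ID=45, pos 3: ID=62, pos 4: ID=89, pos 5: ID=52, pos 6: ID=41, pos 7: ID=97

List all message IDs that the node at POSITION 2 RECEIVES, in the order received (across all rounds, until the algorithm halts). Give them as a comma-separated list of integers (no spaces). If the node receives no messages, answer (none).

Answer: 23,86,97

Derivation:
Round 1: pos1(id23) recv 86: fwd; pos2(id45) recv 23: drop; pos3(id62) recv 45: drop; pos4(id89) recv 62: drop; pos5(id52) recv 89: fwd; pos6(id41) recv 52: fwd; pos7(id97) recv 41: drop; pos0(id86) recv 97: fwd
Round 2: pos2(id45) recv 86: fwd; pos6(id41) recv 89: fwd; pos7(id97) recv 52: drop; pos1(id23) recv 97: fwd
Round 3: pos3(id62) recv 86: fwd; pos7(id97) recv 89: drop; pos2(id45) recv 97: fwd
Round 4: pos4(id89) recv 86: drop; pos3(id62) recv 97: fwd
Round 5: pos4(id89) recv 97: fwd
Round 6: pos5(id52) recv 97: fwd
Round 7: pos6(id41) recv 97: fwd
Round 8: pos7(id97) recv 97: ELECTED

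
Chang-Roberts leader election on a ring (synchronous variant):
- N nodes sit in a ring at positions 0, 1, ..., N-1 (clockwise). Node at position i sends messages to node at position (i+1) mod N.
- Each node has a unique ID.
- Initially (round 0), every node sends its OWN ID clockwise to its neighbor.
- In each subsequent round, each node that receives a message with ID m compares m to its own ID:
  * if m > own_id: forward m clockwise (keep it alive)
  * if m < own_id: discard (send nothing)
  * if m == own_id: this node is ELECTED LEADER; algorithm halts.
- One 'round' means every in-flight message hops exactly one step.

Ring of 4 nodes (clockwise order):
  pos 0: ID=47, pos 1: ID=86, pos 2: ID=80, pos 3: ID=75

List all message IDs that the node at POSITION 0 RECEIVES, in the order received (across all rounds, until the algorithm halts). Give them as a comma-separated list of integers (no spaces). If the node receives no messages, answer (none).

Round 1: pos1(id86) recv 47: drop; pos2(id80) recv 86: fwd; pos3(id75) recv 80: fwd; pos0(id47) recv 75: fwd
Round 2: pos3(id75) recv 86: fwd; pos0(id47) recv 80: fwd; pos1(id86) recv 75: drop
Round 3: pos0(id47) recv 86: fwd; pos1(id86) recv 80: drop
Round 4: pos1(id86) recv 86: ELECTED

Answer: 75,80,86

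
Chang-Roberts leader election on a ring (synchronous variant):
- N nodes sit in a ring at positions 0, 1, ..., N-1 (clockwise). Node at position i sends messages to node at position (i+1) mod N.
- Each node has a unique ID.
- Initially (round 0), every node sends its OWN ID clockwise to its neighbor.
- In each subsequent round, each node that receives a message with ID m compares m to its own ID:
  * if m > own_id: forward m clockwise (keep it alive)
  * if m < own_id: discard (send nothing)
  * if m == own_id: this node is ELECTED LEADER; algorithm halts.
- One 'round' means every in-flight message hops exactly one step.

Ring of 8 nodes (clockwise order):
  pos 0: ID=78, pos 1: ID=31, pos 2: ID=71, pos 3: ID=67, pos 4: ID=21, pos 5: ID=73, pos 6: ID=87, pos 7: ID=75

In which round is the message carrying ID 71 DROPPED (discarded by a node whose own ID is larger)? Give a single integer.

Round 1: pos1(id31) recv 78: fwd; pos2(id71) recv 31: drop; pos3(id67) recv 71: fwd; pos4(id21) recv 67: fwd; pos5(id73) recv 21: drop; pos6(id87) recv 73: drop; pos7(id75) recv 87: fwd; pos0(id78) recv 75: drop
Round 2: pos2(id71) recv 78: fwd; pos4(id21) recv 71: fwd; pos5(id73) recv 67: drop; pos0(id78) recv 87: fwd
Round 3: pos3(id67) recv 78: fwd; pos5(id73) recv 71: drop; pos1(id31) recv 87: fwd
Round 4: pos4(id21) recv 78: fwd; pos2(id71) recv 87: fwd
Round 5: pos5(id73) recv 78: fwd; pos3(id67) recv 87: fwd
Round 6: pos6(id87) recv 78: drop; pos4(id21) recv 87: fwd
Round 7: pos5(id73) recv 87: fwd
Round 8: pos6(id87) recv 87: ELECTED
Message ID 71 originates at pos 2; dropped at pos 5 in round 3

Answer: 3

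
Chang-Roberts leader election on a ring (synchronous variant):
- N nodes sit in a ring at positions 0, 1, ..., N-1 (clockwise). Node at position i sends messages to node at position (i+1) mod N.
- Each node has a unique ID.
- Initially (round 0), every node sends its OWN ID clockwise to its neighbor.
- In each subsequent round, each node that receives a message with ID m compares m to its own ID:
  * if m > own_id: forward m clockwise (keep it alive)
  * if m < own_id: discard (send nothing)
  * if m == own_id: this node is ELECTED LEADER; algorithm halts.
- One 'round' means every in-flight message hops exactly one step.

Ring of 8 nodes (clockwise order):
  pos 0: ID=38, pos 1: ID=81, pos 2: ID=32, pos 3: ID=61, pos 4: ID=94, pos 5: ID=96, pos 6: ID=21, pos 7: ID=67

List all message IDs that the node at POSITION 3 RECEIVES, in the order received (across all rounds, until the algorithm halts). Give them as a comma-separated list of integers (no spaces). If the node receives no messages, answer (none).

Round 1: pos1(id81) recv 38: drop; pos2(id32) recv 81: fwd; pos3(id61) recv 32: drop; pos4(id94) recv 61: drop; pos5(id96) recv 94: drop; pos6(id21) recv 96: fwd; pos7(id67) recv 21: drop; pos0(id38) recv 67: fwd
Round 2: pos3(id61) recv 81: fwd; pos7(id67) recv 96: fwd; pos1(id81) recv 67: drop
Round 3: pos4(id94) recv 81: drop; pos0(id38) recv 96: fwd
Round 4: pos1(id81) recv 96: fwd
Round 5: pos2(id32) recv 96: fwd
Round 6: pos3(id61) recv 96: fwd
Round 7: pos4(id94) recv 96: fwd
Round 8: pos5(id96) recv 96: ELECTED

Answer: 32,81,96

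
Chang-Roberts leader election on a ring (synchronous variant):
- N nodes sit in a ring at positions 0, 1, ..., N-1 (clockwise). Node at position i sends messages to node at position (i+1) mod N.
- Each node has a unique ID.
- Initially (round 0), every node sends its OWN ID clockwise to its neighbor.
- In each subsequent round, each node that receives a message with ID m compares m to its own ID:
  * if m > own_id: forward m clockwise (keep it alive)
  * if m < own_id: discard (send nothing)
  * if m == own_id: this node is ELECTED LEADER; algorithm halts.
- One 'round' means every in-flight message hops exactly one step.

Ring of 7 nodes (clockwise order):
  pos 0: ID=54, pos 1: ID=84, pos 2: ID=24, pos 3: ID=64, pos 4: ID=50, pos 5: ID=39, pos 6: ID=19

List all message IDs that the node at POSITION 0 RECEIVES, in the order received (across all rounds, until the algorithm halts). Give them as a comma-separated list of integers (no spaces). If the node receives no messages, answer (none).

Round 1: pos1(id84) recv 54: drop; pos2(id24) recv 84: fwd; pos3(id64) recv 24: drop; pos4(id50) recv 64: fwd; pos5(id39) recv 50: fwd; pos6(id19) recv 39: fwd; pos0(id54) recv 19: drop
Round 2: pos3(id64) recv 84: fwd; pos5(id39) recv 64: fwd; pos6(id19) recv 50: fwd; pos0(id54) recv 39: drop
Round 3: pos4(id50) recv 84: fwd; pos6(id19) recv 64: fwd; pos0(id54) recv 50: drop
Round 4: pos5(id39) recv 84: fwd; pos0(id54) recv 64: fwd
Round 5: pos6(id19) recv 84: fwd; pos1(id84) recv 64: drop
Round 6: pos0(id54) recv 84: fwd
Round 7: pos1(id84) recv 84: ELECTED

Answer: 19,39,50,64,84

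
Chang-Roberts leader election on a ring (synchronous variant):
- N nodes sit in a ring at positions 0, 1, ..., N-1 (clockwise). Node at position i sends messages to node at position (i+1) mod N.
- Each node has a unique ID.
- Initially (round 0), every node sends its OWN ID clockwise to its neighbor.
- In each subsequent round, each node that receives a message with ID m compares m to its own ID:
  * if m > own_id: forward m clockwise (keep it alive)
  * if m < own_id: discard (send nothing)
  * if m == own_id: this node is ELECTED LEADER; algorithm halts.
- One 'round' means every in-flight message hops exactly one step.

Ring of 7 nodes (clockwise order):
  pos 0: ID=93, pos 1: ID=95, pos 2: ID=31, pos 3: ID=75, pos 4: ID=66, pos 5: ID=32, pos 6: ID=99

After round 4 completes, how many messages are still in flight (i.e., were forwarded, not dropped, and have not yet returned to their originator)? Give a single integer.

Answer: 2

Derivation:
Round 1: pos1(id95) recv 93: drop; pos2(id31) recv 95: fwd; pos3(id75) recv 31: drop; pos4(id66) recv 75: fwd; pos5(id32) recv 66: fwd; pos6(id99) recv 32: drop; pos0(id93) recv 99: fwd
Round 2: pos3(id75) recv 95: fwd; pos5(id32) recv 75: fwd; pos6(id99) recv 66: drop; pos1(id95) recv 99: fwd
Round 3: pos4(id66) recv 95: fwd; pos6(id99) recv 75: drop; pos2(id31) recv 99: fwd
Round 4: pos5(id32) recv 95: fwd; pos3(id75) recv 99: fwd
After round 4: 2 messages still in flight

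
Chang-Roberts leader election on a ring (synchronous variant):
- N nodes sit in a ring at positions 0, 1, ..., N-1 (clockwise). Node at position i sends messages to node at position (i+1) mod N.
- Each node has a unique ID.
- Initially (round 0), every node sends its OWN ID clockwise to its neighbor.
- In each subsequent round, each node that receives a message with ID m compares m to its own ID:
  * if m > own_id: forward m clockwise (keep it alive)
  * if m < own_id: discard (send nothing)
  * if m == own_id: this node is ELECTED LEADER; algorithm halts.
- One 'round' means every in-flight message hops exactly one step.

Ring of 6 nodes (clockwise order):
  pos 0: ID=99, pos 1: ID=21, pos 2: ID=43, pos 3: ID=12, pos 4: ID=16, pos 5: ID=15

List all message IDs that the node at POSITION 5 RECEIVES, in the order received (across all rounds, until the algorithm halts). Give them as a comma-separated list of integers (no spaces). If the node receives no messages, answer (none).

Round 1: pos1(id21) recv 99: fwd; pos2(id43) recv 21: drop; pos3(id12) recv 43: fwd; pos4(id16) recv 12: drop; pos5(id15) recv 16: fwd; pos0(id99) recv 15: drop
Round 2: pos2(id43) recv 99: fwd; pos4(id16) recv 43: fwd; pos0(id99) recv 16: drop
Round 3: pos3(id12) recv 99: fwd; pos5(id15) recv 43: fwd
Round 4: pos4(id16) recv 99: fwd; pos0(id99) recv 43: drop
Round 5: pos5(id15) recv 99: fwd
Round 6: pos0(id99) recv 99: ELECTED

Answer: 16,43,99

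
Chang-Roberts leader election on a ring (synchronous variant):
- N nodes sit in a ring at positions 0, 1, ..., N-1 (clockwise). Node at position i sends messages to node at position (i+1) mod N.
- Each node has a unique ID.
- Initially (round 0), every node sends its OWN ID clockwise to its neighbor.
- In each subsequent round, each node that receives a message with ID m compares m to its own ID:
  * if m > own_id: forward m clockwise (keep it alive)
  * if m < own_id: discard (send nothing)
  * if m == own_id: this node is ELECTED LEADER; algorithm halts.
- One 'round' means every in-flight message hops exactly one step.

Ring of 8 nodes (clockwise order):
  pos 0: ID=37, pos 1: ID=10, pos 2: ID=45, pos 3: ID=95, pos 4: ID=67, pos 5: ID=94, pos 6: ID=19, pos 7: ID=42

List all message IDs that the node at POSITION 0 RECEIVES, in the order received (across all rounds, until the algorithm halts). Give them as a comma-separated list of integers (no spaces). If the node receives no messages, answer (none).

Round 1: pos1(id10) recv 37: fwd; pos2(id45) recv 10: drop; pos3(id95) recv 45: drop; pos4(id67) recv 95: fwd; pos5(id94) recv 67: drop; pos6(id19) recv 94: fwd; pos7(id42) recv 19: drop; pos0(id37) recv 42: fwd
Round 2: pos2(id45) recv 37: drop; pos5(id94) recv 95: fwd; pos7(id42) recv 94: fwd; pos1(id10) recv 42: fwd
Round 3: pos6(id19) recv 95: fwd; pos0(id37) recv 94: fwd; pos2(id45) recv 42: drop
Round 4: pos7(id42) recv 95: fwd; pos1(id10) recv 94: fwd
Round 5: pos0(id37) recv 95: fwd; pos2(id45) recv 94: fwd
Round 6: pos1(id10) recv 95: fwd; pos3(id95) recv 94: drop
Round 7: pos2(id45) recv 95: fwd
Round 8: pos3(id95) recv 95: ELECTED

Answer: 42,94,95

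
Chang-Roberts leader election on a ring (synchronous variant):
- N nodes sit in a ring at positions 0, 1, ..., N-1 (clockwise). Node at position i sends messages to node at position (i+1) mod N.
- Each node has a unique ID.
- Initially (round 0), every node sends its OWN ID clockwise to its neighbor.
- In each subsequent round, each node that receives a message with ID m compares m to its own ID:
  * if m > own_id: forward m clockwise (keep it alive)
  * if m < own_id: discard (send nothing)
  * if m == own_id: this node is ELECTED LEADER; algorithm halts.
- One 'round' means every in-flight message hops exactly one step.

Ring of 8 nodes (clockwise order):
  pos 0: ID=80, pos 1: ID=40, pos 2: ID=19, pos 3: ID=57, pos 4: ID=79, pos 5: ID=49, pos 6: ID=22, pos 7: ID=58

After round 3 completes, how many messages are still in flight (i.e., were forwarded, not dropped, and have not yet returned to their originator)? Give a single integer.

Answer: 2

Derivation:
Round 1: pos1(id40) recv 80: fwd; pos2(id19) recv 40: fwd; pos3(id57) recv 19: drop; pos4(id79) recv 57: drop; pos5(id49) recv 79: fwd; pos6(id22) recv 49: fwd; pos7(id58) recv 22: drop; pos0(id80) recv 58: drop
Round 2: pos2(id19) recv 80: fwd; pos3(id57) recv 40: drop; pos6(id22) recv 79: fwd; pos7(id58) recv 49: drop
Round 3: pos3(id57) recv 80: fwd; pos7(id58) recv 79: fwd
After round 3: 2 messages still in flight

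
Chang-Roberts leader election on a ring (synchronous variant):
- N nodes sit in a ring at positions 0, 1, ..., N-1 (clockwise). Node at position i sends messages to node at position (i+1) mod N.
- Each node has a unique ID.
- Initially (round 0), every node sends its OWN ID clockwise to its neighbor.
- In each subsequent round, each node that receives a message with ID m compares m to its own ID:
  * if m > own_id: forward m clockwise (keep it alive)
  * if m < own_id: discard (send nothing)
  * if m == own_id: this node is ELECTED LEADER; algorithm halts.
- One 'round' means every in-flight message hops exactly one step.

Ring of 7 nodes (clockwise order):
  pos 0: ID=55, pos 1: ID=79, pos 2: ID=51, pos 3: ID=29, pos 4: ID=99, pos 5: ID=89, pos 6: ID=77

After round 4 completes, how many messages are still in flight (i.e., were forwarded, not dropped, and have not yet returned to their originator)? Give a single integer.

Answer: 2

Derivation:
Round 1: pos1(id79) recv 55: drop; pos2(id51) recv 79: fwd; pos3(id29) recv 51: fwd; pos4(id99) recv 29: drop; pos5(id89) recv 99: fwd; pos6(id77) recv 89: fwd; pos0(id55) recv 77: fwd
Round 2: pos3(id29) recv 79: fwd; pos4(id99) recv 51: drop; pos6(id77) recv 99: fwd; pos0(id55) recv 89: fwd; pos1(id79) recv 77: drop
Round 3: pos4(id99) recv 79: drop; pos0(id55) recv 99: fwd; pos1(id79) recv 89: fwd
Round 4: pos1(id79) recv 99: fwd; pos2(id51) recv 89: fwd
After round 4: 2 messages still in flight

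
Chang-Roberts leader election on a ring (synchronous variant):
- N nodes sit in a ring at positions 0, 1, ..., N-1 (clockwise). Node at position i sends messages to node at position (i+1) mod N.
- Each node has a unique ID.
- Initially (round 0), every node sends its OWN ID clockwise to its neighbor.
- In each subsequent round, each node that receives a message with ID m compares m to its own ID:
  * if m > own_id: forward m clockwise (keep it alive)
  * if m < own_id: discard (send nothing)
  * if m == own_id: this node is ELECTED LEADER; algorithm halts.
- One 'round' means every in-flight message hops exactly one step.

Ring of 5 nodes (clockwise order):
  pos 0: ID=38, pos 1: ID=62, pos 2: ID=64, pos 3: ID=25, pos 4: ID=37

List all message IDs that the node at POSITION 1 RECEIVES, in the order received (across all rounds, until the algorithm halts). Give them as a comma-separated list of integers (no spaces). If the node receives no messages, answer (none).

Round 1: pos1(id62) recv 38: drop; pos2(id64) recv 62: drop; pos3(id25) recv 64: fwd; pos4(id37) recv 25: drop; pos0(id38) recv 37: drop
Round 2: pos4(id37) recv 64: fwd
Round 3: pos0(id38) recv 64: fwd
Round 4: pos1(id62) recv 64: fwd
Round 5: pos2(id64) recv 64: ELECTED

Answer: 38,64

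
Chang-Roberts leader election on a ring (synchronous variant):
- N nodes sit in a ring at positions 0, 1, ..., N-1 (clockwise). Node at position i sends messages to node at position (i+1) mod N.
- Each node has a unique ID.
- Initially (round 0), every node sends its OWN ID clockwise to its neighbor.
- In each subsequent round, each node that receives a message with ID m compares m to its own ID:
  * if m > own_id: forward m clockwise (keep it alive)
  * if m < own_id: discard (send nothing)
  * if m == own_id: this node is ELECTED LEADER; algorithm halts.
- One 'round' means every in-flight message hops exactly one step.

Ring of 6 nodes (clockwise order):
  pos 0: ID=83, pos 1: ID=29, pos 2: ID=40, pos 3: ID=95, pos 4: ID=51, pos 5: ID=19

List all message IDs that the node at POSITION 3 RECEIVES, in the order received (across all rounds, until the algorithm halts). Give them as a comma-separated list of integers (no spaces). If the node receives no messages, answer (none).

Round 1: pos1(id29) recv 83: fwd; pos2(id40) recv 29: drop; pos3(id95) recv 40: drop; pos4(id51) recv 95: fwd; pos5(id19) recv 51: fwd; pos0(id83) recv 19: drop
Round 2: pos2(id40) recv 83: fwd; pos5(id19) recv 95: fwd; pos0(id83) recv 51: drop
Round 3: pos3(id95) recv 83: drop; pos0(id83) recv 95: fwd
Round 4: pos1(id29) recv 95: fwd
Round 5: pos2(id40) recv 95: fwd
Round 6: pos3(id95) recv 95: ELECTED

Answer: 40,83,95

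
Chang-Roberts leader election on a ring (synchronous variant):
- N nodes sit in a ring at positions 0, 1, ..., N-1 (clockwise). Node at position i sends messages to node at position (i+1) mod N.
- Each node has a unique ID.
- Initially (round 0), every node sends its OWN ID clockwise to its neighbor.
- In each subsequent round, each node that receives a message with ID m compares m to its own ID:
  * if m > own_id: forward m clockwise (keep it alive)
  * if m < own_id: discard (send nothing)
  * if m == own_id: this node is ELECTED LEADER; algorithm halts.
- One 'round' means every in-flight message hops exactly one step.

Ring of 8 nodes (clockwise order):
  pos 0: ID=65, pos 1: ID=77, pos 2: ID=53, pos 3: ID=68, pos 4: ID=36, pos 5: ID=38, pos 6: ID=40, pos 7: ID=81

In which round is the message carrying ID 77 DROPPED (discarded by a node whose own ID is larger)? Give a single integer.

Round 1: pos1(id77) recv 65: drop; pos2(id53) recv 77: fwd; pos3(id68) recv 53: drop; pos4(id36) recv 68: fwd; pos5(id38) recv 36: drop; pos6(id40) recv 38: drop; pos7(id81) recv 40: drop; pos0(id65) recv 81: fwd
Round 2: pos3(id68) recv 77: fwd; pos5(id38) recv 68: fwd; pos1(id77) recv 81: fwd
Round 3: pos4(id36) recv 77: fwd; pos6(id40) recv 68: fwd; pos2(id53) recv 81: fwd
Round 4: pos5(id38) recv 77: fwd; pos7(id81) recv 68: drop; pos3(id68) recv 81: fwd
Round 5: pos6(id40) recv 77: fwd; pos4(id36) recv 81: fwd
Round 6: pos7(id81) recv 77: drop; pos5(id38) recv 81: fwd
Round 7: pos6(id40) recv 81: fwd
Round 8: pos7(id81) recv 81: ELECTED
Message ID 77 originates at pos 1; dropped at pos 7 in round 6

Answer: 6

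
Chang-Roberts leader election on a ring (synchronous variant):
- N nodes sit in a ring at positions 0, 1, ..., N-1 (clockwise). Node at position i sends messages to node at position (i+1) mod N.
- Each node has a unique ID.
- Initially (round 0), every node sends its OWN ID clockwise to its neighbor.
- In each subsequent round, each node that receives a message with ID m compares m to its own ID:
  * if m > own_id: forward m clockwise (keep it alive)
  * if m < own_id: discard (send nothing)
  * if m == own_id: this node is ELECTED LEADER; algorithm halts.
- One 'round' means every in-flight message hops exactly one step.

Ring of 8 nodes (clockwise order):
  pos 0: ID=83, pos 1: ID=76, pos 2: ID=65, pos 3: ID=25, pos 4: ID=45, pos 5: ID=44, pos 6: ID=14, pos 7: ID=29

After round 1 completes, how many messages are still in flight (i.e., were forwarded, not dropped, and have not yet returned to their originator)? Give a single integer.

Round 1: pos1(id76) recv 83: fwd; pos2(id65) recv 76: fwd; pos3(id25) recv 65: fwd; pos4(id45) recv 25: drop; pos5(id44) recv 45: fwd; pos6(id14) recv 44: fwd; pos7(id29) recv 14: drop; pos0(id83) recv 29: drop
After round 1: 5 messages still in flight

Answer: 5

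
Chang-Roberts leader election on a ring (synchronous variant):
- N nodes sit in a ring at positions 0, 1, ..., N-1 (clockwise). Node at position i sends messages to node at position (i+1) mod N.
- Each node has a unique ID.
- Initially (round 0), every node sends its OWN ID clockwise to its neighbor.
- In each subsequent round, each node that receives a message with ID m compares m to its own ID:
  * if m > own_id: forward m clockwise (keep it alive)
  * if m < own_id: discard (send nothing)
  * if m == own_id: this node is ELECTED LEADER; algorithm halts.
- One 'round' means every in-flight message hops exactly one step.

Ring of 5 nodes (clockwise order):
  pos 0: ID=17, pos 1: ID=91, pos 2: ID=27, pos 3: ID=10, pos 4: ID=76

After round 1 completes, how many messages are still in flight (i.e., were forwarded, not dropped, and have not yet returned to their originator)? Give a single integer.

Answer: 3

Derivation:
Round 1: pos1(id91) recv 17: drop; pos2(id27) recv 91: fwd; pos3(id10) recv 27: fwd; pos4(id76) recv 10: drop; pos0(id17) recv 76: fwd
After round 1: 3 messages still in flight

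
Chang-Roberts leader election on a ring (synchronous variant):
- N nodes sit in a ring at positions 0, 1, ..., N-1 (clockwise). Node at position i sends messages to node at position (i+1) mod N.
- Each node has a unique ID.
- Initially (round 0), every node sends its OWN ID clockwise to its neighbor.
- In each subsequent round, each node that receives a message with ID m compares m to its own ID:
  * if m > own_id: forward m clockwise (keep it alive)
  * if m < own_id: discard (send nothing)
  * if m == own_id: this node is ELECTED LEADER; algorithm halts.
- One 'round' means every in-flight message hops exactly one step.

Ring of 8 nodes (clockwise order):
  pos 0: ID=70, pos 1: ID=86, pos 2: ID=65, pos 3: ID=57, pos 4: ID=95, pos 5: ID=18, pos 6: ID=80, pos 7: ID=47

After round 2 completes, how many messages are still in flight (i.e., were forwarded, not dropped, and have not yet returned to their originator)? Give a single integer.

Answer: 3

Derivation:
Round 1: pos1(id86) recv 70: drop; pos2(id65) recv 86: fwd; pos3(id57) recv 65: fwd; pos4(id95) recv 57: drop; pos5(id18) recv 95: fwd; pos6(id80) recv 18: drop; pos7(id47) recv 80: fwd; pos0(id70) recv 47: drop
Round 2: pos3(id57) recv 86: fwd; pos4(id95) recv 65: drop; pos6(id80) recv 95: fwd; pos0(id70) recv 80: fwd
After round 2: 3 messages still in flight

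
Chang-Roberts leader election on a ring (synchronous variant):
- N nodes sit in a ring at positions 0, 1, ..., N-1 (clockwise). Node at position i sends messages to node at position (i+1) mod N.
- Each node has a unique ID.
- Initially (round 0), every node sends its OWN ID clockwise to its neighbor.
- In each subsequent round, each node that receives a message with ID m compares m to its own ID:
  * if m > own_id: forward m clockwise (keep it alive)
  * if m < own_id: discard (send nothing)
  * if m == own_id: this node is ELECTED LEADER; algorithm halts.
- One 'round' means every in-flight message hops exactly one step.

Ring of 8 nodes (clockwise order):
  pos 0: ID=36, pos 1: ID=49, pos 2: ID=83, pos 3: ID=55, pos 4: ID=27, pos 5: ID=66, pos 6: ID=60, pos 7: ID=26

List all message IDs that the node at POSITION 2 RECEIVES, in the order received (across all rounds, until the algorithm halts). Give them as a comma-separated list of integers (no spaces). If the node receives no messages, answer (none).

Round 1: pos1(id49) recv 36: drop; pos2(id83) recv 49: drop; pos3(id55) recv 83: fwd; pos4(id27) recv 55: fwd; pos5(id66) recv 27: drop; pos6(id60) recv 66: fwd; pos7(id26) recv 60: fwd; pos0(id36) recv 26: drop
Round 2: pos4(id27) recv 83: fwd; pos5(id66) recv 55: drop; pos7(id26) recv 66: fwd; pos0(id36) recv 60: fwd
Round 3: pos5(id66) recv 83: fwd; pos0(id36) recv 66: fwd; pos1(id49) recv 60: fwd
Round 4: pos6(id60) recv 83: fwd; pos1(id49) recv 66: fwd; pos2(id83) recv 60: drop
Round 5: pos7(id26) recv 83: fwd; pos2(id83) recv 66: drop
Round 6: pos0(id36) recv 83: fwd
Round 7: pos1(id49) recv 83: fwd
Round 8: pos2(id83) recv 83: ELECTED

Answer: 49,60,66,83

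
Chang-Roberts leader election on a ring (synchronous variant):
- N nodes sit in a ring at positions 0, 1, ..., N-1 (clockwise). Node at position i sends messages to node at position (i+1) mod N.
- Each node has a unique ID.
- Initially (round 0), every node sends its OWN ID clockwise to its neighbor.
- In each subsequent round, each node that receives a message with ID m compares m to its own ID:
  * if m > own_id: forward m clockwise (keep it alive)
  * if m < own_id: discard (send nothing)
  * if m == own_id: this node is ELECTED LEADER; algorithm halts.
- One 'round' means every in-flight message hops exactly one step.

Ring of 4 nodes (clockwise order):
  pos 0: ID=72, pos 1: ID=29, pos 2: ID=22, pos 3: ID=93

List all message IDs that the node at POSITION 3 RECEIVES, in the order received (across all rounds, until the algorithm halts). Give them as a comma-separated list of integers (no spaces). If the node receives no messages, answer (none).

Answer: 22,29,72,93

Derivation:
Round 1: pos1(id29) recv 72: fwd; pos2(id22) recv 29: fwd; pos3(id93) recv 22: drop; pos0(id72) recv 93: fwd
Round 2: pos2(id22) recv 72: fwd; pos3(id93) recv 29: drop; pos1(id29) recv 93: fwd
Round 3: pos3(id93) recv 72: drop; pos2(id22) recv 93: fwd
Round 4: pos3(id93) recv 93: ELECTED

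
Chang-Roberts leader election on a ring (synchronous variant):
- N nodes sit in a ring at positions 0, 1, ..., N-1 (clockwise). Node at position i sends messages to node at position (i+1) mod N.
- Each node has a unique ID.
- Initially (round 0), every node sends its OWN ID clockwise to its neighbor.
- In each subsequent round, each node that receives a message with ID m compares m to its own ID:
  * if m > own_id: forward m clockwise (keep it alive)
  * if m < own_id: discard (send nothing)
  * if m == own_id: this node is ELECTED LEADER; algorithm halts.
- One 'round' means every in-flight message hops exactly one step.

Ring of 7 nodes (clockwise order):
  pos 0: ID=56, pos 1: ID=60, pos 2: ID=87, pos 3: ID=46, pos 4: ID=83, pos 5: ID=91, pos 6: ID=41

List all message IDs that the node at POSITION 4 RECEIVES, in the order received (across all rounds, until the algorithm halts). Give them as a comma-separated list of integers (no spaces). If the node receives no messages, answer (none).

Round 1: pos1(id60) recv 56: drop; pos2(id87) recv 60: drop; pos3(id46) recv 87: fwd; pos4(id83) recv 46: drop; pos5(id91) recv 83: drop; pos6(id41) recv 91: fwd; pos0(id56) recv 41: drop
Round 2: pos4(id83) recv 87: fwd; pos0(id56) recv 91: fwd
Round 3: pos5(id91) recv 87: drop; pos1(id60) recv 91: fwd
Round 4: pos2(id87) recv 91: fwd
Round 5: pos3(id46) recv 91: fwd
Round 6: pos4(id83) recv 91: fwd
Round 7: pos5(id91) recv 91: ELECTED

Answer: 46,87,91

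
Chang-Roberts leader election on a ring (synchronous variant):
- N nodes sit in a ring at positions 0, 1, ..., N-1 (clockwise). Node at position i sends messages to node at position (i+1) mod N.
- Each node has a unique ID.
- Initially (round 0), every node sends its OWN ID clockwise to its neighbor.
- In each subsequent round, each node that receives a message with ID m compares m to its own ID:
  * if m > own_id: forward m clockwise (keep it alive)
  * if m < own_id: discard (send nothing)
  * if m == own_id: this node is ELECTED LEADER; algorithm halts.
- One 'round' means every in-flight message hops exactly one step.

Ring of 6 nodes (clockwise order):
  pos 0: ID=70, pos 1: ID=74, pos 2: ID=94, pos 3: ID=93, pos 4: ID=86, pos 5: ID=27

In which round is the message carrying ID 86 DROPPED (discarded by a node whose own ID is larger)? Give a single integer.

Round 1: pos1(id74) recv 70: drop; pos2(id94) recv 74: drop; pos3(id93) recv 94: fwd; pos4(id86) recv 93: fwd; pos5(id27) recv 86: fwd; pos0(id70) recv 27: drop
Round 2: pos4(id86) recv 94: fwd; pos5(id27) recv 93: fwd; pos0(id70) recv 86: fwd
Round 3: pos5(id27) recv 94: fwd; pos0(id70) recv 93: fwd; pos1(id74) recv 86: fwd
Round 4: pos0(id70) recv 94: fwd; pos1(id74) recv 93: fwd; pos2(id94) recv 86: drop
Round 5: pos1(id74) recv 94: fwd; pos2(id94) recv 93: drop
Round 6: pos2(id94) recv 94: ELECTED
Message ID 86 originates at pos 4; dropped at pos 2 in round 4

Answer: 4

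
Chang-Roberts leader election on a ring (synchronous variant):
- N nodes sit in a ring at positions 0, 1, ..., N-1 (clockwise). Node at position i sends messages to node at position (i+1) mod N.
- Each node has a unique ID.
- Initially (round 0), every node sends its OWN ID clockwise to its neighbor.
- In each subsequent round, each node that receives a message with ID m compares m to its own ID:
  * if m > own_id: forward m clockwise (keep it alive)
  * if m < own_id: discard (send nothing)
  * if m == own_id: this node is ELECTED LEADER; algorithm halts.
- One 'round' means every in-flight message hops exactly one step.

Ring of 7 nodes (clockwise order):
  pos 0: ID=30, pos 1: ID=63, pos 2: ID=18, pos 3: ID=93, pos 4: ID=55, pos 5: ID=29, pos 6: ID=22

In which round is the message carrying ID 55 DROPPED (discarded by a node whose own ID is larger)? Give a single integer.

Answer: 4

Derivation:
Round 1: pos1(id63) recv 30: drop; pos2(id18) recv 63: fwd; pos3(id93) recv 18: drop; pos4(id55) recv 93: fwd; pos5(id29) recv 55: fwd; pos6(id22) recv 29: fwd; pos0(id30) recv 22: drop
Round 2: pos3(id93) recv 63: drop; pos5(id29) recv 93: fwd; pos6(id22) recv 55: fwd; pos0(id30) recv 29: drop
Round 3: pos6(id22) recv 93: fwd; pos0(id30) recv 55: fwd
Round 4: pos0(id30) recv 93: fwd; pos1(id63) recv 55: drop
Round 5: pos1(id63) recv 93: fwd
Round 6: pos2(id18) recv 93: fwd
Round 7: pos3(id93) recv 93: ELECTED
Message ID 55 originates at pos 4; dropped at pos 1 in round 4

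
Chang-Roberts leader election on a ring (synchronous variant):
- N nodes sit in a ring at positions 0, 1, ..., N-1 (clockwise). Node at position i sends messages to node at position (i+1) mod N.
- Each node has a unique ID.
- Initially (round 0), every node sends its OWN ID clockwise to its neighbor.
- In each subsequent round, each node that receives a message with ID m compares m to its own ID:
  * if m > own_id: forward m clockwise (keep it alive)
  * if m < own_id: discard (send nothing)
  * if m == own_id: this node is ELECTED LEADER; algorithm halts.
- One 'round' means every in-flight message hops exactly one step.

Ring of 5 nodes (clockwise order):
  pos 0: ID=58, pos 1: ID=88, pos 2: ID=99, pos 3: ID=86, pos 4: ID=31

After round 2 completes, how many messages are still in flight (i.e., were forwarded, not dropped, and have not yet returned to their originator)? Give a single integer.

Answer: 2

Derivation:
Round 1: pos1(id88) recv 58: drop; pos2(id99) recv 88: drop; pos3(id86) recv 99: fwd; pos4(id31) recv 86: fwd; pos0(id58) recv 31: drop
Round 2: pos4(id31) recv 99: fwd; pos0(id58) recv 86: fwd
After round 2: 2 messages still in flight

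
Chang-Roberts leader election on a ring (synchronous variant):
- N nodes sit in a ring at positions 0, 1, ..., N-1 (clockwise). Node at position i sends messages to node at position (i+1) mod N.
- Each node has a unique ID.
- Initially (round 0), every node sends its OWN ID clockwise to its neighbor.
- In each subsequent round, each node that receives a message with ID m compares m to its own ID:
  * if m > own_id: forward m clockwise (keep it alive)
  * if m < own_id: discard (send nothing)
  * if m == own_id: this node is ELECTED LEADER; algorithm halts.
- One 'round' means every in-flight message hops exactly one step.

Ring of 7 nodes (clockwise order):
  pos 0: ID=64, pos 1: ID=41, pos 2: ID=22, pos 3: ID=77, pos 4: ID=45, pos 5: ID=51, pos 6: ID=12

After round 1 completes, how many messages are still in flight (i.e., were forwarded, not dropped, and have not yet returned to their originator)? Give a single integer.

Answer: 4

Derivation:
Round 1: pos1(id41) recv 64: fwd; pos2(id22) recv 41: fwd; pos3(id77) recv 22: drop; pos4(id45) recv 77: fwd; pos5(id51) recv 45: drop; pos6(id12) recv 51: fwd; pos0(id64) recv 12: drop
After round 1: 4 messages still in flight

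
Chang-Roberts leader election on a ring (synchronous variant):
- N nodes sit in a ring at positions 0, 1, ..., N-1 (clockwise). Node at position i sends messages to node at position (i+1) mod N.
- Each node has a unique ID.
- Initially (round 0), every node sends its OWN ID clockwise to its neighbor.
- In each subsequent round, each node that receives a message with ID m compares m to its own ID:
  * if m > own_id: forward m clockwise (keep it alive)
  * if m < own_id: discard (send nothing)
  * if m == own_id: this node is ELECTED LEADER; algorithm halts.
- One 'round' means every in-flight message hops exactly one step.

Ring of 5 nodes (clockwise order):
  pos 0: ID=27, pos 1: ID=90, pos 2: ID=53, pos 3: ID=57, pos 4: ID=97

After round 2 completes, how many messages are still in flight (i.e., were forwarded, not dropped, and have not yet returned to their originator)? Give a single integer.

Answer: 2

Derivation:
Round 1: pos1(id90) recv 27: drop; pos2(id53) recv 90: fwd; pos3(id57) recv 53: drop; pos4(id97) recv 57: drop; pos0(id27) recv 97: fwd
Round 2: pos3(id57) recv 90: fwd; pos1(id90) recv 97: fwd
After round 2: 2 messages still in flight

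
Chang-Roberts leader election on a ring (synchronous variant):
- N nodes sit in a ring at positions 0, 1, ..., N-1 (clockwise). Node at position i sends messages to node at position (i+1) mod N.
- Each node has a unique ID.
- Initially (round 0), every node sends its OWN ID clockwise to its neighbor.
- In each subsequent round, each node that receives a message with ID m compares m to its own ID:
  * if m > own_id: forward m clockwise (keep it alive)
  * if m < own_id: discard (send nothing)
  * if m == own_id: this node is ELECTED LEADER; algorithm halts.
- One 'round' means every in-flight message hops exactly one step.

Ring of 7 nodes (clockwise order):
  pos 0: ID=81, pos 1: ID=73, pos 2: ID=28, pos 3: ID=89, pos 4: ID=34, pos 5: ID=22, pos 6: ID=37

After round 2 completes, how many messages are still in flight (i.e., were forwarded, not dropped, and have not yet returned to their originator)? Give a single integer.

Answer: 2

Derivation:
Round 1: pos1(id73) recv 81: fwd; pos2(id28) recv 73: fwd; pos3(id89) recv 28: drop; pos4(id34) recv 89: fwd; pos5(id22) recv 34: fwd; pos6(id37) recv 22: drop; pos0(id81) recv 37: drop
Round 2: pos2(id28) recv 81: fwd; pos3(id89) recv 73: drop; pos5(id22) recv 89: fwd; pos6(id37) recv 34: drop
After round 2: 2 messages still in flight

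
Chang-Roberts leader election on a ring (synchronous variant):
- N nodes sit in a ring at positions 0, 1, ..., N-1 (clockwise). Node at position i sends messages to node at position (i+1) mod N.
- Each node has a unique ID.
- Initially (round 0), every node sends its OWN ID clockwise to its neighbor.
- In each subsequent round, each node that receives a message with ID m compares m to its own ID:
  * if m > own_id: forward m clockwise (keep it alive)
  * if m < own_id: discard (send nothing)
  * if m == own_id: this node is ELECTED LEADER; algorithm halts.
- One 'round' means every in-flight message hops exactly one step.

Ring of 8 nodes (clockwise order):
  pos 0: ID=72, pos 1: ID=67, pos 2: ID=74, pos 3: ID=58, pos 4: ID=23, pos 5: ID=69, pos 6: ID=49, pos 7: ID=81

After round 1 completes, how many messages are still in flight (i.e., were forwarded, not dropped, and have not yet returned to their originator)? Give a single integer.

Answer: 5

Derivation:
Round 1: pos1(id67) recv 72: fwd; pos2(id74) recv 67: drop; pos3(id58) recv 74: fwd; pos4(id23) recv 58: fwd; pos5(id69) recv 23: drop; pos6(id49) recv 69: fwd; pos7(id81) recv 49: drop; pos0(id72) recv 81: fwd
After round 1: 5 messages still in flight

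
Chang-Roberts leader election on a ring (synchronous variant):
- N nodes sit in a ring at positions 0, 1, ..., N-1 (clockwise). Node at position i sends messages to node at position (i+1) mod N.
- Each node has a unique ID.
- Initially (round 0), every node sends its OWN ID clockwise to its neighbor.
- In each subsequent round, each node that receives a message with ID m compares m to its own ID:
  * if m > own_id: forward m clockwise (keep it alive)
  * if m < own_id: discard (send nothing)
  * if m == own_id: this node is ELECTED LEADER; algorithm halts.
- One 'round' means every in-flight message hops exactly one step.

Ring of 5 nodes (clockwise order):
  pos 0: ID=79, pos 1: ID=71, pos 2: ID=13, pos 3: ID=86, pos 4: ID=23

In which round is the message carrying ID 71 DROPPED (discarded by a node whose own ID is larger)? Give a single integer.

Round 1: pos1(id71) recv 79: fwd; pos2(id13) recv 71: fwd; pos3(id86) recv 13: drop; pos4(id23) recv 86: fwd; pos0(id79) recv 23: drop
Round 2: pos2(id13) recv 79: fwd; pos3(id86) recv 71: drop; pos0(id79) recv 86: fwd
Round 3: pos3(id86) recv 79: drop; pos1(id71) recv 86: fwd
Round 4: pos2(id13) recv 86: fwd
Round 5: pos3(id86) recv 86: ELECTED
Message ID 71 originates at pos 1; dropped at pos 3 in round 2

Answer: 2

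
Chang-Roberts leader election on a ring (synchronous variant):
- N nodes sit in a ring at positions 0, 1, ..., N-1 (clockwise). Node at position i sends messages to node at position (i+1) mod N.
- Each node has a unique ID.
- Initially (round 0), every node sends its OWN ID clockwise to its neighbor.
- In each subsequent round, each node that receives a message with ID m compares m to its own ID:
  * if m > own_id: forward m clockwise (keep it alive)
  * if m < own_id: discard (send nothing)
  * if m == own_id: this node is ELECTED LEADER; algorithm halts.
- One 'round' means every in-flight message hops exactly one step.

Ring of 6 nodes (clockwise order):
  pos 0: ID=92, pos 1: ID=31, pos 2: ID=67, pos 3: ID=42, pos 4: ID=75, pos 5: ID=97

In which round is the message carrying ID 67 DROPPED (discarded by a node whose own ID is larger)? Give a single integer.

Answer: 2

Derivation:
Round 1: pos1(id31) recv 92: fwd; pos2(id67) recv 31: drop; pos3(id42) recv 67: fwd; pos4(id75) recv 42: drop; pos5(id97) recv 75: drop; pos0(id92) recv 97: fwd
Round 2: pos2(id67) recv 92: fwd; pos4(id75) recv 67: drop; pos1(id31) recv 97: fwd
Round 3: pos3(id42) recv 92: fwd; pos2(id67) recv 97: fwd
Round 4: pos4(id75) recv 92: fwd; pos3(id42) recv 97: fwd
Round 5: pos5(id97) recv 92: drop; pos4(id75) recv 97: fwd
Round 6: pos5(id97) recv 97: ELECTED
Message ID 67 originates at pos 2; dropped at pos 4 in round 2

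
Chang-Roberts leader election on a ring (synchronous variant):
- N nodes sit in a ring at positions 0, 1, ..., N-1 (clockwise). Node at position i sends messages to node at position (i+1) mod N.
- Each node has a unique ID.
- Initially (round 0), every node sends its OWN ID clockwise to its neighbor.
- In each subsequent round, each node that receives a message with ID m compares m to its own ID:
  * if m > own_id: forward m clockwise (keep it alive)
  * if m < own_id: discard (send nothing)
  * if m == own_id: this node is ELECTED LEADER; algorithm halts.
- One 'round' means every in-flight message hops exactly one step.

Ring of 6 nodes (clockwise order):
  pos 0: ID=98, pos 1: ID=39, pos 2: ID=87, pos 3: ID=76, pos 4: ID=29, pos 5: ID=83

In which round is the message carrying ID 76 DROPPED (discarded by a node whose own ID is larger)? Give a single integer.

Round 1: pos1(id39) recv 98: fwd; pos2(id87) recv 39: drop; pos3(id76) recv 87: fwd; pos4(id29) recv 76: fwd; pos5(id83) recv 29: drop; pos0(id98) recv 83: drop
Round 2: pos2(id87) recv 98: fwd; pos4(id29) recv 87: fwd; pos5(id83) recv 76: drop
Round 3: pos3(id76) recv 98: fwd; pos5(id83) recv 87: fwd
Round 4: pos4(id29) recv 98: fwd; pos0(id98) recv 87: drop
Round 5: pos5(id83) recv 98: fwd
Round 6: pos0(id98) recv 98: ELECTED
Message ID 76 originates at pos 3; dropped at pos 5 in round 2

Answer: 2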